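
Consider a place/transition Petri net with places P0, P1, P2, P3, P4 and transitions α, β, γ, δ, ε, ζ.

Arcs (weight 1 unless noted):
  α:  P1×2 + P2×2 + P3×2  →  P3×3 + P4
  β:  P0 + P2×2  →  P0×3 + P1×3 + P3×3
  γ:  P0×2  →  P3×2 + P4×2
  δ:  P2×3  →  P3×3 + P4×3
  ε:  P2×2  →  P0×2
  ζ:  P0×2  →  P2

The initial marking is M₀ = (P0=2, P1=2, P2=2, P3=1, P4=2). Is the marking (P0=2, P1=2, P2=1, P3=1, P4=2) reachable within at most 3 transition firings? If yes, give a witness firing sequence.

YES — reachable via ⟨ε, ζ⟩ (2 firings)

step 1: fire ε:  (P0=2, P1=2, P2=2, P3=1, P4=2) → (P0=4, P1=2, P2=0, P3=1, P4=2)
step 2: fire ζ:  (P0=4, P1=2, P2=0, P3=1, P4=2) → (P0=2, P1=2, P2=1, P3=1, P4=2)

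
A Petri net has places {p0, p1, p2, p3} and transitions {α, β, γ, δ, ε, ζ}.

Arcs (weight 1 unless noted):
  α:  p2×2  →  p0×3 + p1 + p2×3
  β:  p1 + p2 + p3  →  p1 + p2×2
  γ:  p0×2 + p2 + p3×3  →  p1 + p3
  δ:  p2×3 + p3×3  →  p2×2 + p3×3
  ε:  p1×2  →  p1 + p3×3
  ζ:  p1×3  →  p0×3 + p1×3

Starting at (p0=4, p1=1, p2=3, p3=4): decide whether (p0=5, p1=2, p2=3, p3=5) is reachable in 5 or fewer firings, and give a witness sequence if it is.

step 1: fire α:  (p0=4, p1=1, p2=3, p3=4) → (p0=7, p1=2, p2=4, p3=4)
step 2: fire γ:  (p0=7, p1=2, p2=4, p3=4) → (p0=5, p1=3, p2=3, p3=2)
step 3: fire ε:  (p0=5, p1=3, p2=3, p3=2) → (p0=5, p1=2, p2=3, p3=5)

YES — reachable via ⟨α, γ, ε⟩ (3 firings)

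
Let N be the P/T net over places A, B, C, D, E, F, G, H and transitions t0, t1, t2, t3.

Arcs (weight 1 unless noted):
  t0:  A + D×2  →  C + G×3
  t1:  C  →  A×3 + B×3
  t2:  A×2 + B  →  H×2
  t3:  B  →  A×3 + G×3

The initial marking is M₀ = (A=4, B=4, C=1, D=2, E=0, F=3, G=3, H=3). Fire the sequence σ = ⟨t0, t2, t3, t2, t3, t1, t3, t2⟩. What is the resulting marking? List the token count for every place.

step 1: fire t0:  (A=4, B=4, C=1, D=2, E=0, F=3, G=3, H=3) → (A=3, B=4, C=2, D=0, E=0, F=3, G=6, H=3)
step 2: fire t2:  (A=3, B=4, C=2, D=0, E=0, F=3, G=6, H=3) → (A=1, B=3, C=2, D=0, E=0, F=3, G=6, H=5)
step 3: fire t3:  (A=1, B=3, C=2, D=0, E=0, F=3, G=6, H=5) → (A=4, B=2, C=2, D=0, E=0, F=3, G=9, H=5)
step 4: fire t2:  (A=4, B=2, C=2, D=0, E=0, F=3, G=9, H=5) → (A=2, B=1, C=2, D=0, E=0, F=3, G=9, H=7)
step 5: fire t3:  (A=2, B=1, C=2, D=0, E=0, F=3, G=9, H=7) → (A=5, B=0, C=2, D=0, E=0, F=3, G=12, H=7)
step 6: fire t1:  (A=5, B=0, C=2, D=0, E=0, F=3, G=12, H=7) → (A=8, B=3, C=1, D=0, E=0, F=3, G=12, H=7)
step 7: fire t3:  (A=8, B=3, C=1, D=0, E=0, F=3, G=12, H=7) → (A=11, B=2, C=1, D=0, E=0, F=3, G=15, H=7)
step 8: fire t2:  (A=11, B=2, C=1, D=0, E=0, F=3, G=15, H=7) → (A=9, B=1, C=1, D=0, E=0, F=3, G=15, H=9)

(A=9, B=1, C=1, D=0, E=0, F=3, G=15, H=9)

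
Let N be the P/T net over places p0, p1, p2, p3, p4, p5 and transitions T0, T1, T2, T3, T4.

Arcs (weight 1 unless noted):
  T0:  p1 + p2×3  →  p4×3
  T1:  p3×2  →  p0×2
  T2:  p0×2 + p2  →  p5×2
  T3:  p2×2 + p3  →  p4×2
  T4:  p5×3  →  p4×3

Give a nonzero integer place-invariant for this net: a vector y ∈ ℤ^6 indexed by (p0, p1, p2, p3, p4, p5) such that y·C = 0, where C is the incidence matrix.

y = (p0:2, p1:3, p2:2, p3:2, p4:3, p5:3)

Incidence matrix C (rows=places, cols=transitions):
       T0   T1   T2   T3   T4
   p0   0    2   -2    0    0
   p1  -1    0    0    0    0
   p2  -3    0   -1   -2    0
   p3   0   -2    0   -1    0
   p4   3    0    0    2    3
   p5   0    0    2    0   -3

Candidate y = [2, 3, 2, 2, 3, 3]; check y·C column-wise:
  col T0: 2·0 + 3·-1 + 2·-3 + 2·0 + 3·3 + 3·0 = 0
  col T1: 2·2 + 3·0 + 2·0 + 2·-2 + 3·0 + 3·0 = 0
  col T2: 2·-2 + 3·0 + 2·-1 + 2·0 + 3·0 + 3·2 = 0
  col T3: 2·0 + 3·0 + 2·-2 + 2·-1 + 3·2 + 3·0 = 0
  col T4: 2·0 + 3·0 + 2·0 + 2·0 + 3·3 + 3·-3 = 0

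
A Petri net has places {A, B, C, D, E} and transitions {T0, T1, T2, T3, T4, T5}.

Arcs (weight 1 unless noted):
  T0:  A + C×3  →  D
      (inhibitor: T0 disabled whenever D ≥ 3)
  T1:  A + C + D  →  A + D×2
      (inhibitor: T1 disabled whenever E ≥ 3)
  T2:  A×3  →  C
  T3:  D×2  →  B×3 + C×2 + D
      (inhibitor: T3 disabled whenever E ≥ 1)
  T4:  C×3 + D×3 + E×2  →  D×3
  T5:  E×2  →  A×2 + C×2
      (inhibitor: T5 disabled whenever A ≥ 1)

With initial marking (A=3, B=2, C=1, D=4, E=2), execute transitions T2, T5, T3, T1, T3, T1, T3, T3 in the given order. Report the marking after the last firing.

step 1: fire T2:  (A=3, B=2, C=1, D=4, E=2) → (A=0, B=2, C=2, D=4, E=2)
step 2: fire T5:  (A=0, B=2, C=2, D=4, E=2) → (A=2, B=2, C=4, D=4, E=0)
step 3: fire T3:  (A=2, B=2, C=4, D=4, E=0) → (A=2, B=5, C=6, D=3, E=0)
step 4: fire T1:  (A=2, B=5, C=6, D=3, E=0) → (A=2, B=5, C=5, D=4, E=0)
step 5: fire T3:  (A=2, B=5, C=5, D=4, E=0) → (A=2, B=8, C=7, D=3, E=0)
step 6: fire T1:  (A=2, B=8, C=7, D=3, E=0) → (A=2, B=8, C=6, D=4, E=0)
step 7: fire T3:  (A=2, B=8, C=6, D=4, E=0) → (A=2, B=11, C=8, D=3, E=0)
step 8: fire T3:  (A=2, B=11, C=8, D=3, E=0) → (A=2, B=14, C=10, D=2, E=0)

(A=2, B=14, C=10, D=2, E=0)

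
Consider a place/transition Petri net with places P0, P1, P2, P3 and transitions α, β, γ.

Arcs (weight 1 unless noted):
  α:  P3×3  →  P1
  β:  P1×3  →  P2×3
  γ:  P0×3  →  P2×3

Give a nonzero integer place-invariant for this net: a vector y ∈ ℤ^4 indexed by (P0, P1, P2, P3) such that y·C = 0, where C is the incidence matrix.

Incidence matrix C (rows=places, cols=transitions):
        α    β    γ
   P0   0    0   -3
   P1   1   -3    0
   P2   0    3    3
   P3  -3    0    0

Candidate y = [3, 3, 3, 1]; check y·C column-wise:
  col α: 3·0 + 3·1 + 3·0 + 1·-3 = 0
  col β: 3·0 + 3·-3 + 3·3 + 1·0 = 0
  col γ: 3·-3 + 3·0 + 3·3 + 1·0 = 0

y = (P0:3, P1:3, P2:3, P3:1)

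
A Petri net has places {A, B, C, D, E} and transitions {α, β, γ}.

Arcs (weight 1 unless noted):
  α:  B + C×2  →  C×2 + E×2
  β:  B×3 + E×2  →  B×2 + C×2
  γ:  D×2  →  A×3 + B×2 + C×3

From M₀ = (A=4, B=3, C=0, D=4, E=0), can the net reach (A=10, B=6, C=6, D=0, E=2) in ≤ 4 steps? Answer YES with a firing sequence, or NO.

step 1: fire γ:  (A=4, B=3, C=0, D=4, E=0) → (A=7, B=5, C=3, D=2, E=0)
step 2: fire α:  (A=7, B=5, C=3, D=2, E=0) → (A=7, B=4, C=3, D=2, E=2)
step 3: fire γ:  (A=7, B=4, C=3, D=2, E=2) → (A=10, B=6, C=6, D=0, E=2)

YES — reachable via ⟨γ, α, γ⟩ (3 firings)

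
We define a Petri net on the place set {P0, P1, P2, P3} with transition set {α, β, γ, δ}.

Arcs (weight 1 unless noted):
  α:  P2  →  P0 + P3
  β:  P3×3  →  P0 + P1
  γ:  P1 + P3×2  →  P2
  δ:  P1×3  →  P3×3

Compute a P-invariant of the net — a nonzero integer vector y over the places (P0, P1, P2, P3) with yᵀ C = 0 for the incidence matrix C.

y = (P0:2, P1:1, P2:3, P3:1)

Incidence matrix C (rows=places, cols=transitions):
        α    β    γ    δ
   P0   1    1    0    0
   P1   0    1   -1   -3
   P2  -1    0    1    0
   P3   1   -3   -2    3

Candidate y = [2, 1, 3, 1]; check y·C column-wise:
  col α: 2·1 + 1·0 + 3·-1 + 1·1 = 0
  col β: 2·1 + 1·1 + 3·0 + 1·-3 = 0
  col γ: 2·0 + 1·-1 + 3·1 + 1·-2 = 0
  col δ: 2·0 + 1·-3 + 3·0 + 1·3 = 0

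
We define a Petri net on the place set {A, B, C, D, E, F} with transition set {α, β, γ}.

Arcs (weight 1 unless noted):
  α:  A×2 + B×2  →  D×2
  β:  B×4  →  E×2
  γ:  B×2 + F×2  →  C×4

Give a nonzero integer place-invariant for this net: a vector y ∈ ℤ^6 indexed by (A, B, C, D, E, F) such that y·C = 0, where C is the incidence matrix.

Incidence matrix C (rows=places, cols=transitions):
        α    β    γ
    A  -2    0    0
    B  -2   -4   -2
    C   0    0    4
    D   2    0    0
    E   0    2    0
    F   0    0   -2

Candidate y = [1, 0, 0, 1, 0, 0]; check y·C column-wise:
  col α: 1·-2 + 0·-2 + 1·2 = 0
  col β: 1·0 + 0·-4 + 1·0 + 0·2 = 0
  col γ: 1·0 + 0·-2 + 0·4 + 1·0 + 0·-2 = 0

y = (A:1, B:0, C:0, D:1, E:0, F:0)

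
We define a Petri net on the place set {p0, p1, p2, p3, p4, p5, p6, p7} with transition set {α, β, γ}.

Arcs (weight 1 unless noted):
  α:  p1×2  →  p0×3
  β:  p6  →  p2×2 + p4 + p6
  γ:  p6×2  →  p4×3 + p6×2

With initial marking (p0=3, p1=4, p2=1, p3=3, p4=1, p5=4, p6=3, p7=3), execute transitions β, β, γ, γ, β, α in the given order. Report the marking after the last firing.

(p0=6, p1=2, p2=7, p3=3, p4=10, p5=4, p6=3, p7=3)

step 1: fire β:  (p0=3, p1=4, p2=1, p3=3, p4=1, p5=4, p6=3, p7=3) → (p0=3, p1=4, p2=3, p3=3, p4=2, p5=4, p6=3, p7=3)
step 2: fire β:  (p0=3, p1=4, p2=3, p3=3, p4=2, p5=4, p6=3, p7=3) → (p0=3, p1=4, p2=5, p3=3, p4=3, p5=4, p6=3, p7=3)
step 3: fire γ:  (p0=3, p1=4, p2=5, p3=3, p4=3, p5=4, p6=3, p7=3) → (p0=3, p1=4, p2=5, p3=3, p4=6, p5=4, p6=3, p7=3)
step 4: fire γ:  (p0=3, p1=4, p2=5, p3=3, p4=6, p5=4, p6=3, p7=3) → (p0=3, p1=4, p2=5, p3=3, p4=9, p5=4, p6=3, p7=3)
step 5: fire β:  (p0=3, p1=4, p2=5, p3=3, p4=9, p5=4, p6=3, p7=3) → (p0=3, p1=4, p2=7, p3=3, p4=10, p5=4, p6=3, p7=3)
step 6: fire α:  (p0=3, p1=4, p2=7, p3=3, p4=10, p5=4, p6=3, p7=3) → (p0=6, p1=2, p2=7, p3=3, p4=10, p5=4, p6=3, p7=3)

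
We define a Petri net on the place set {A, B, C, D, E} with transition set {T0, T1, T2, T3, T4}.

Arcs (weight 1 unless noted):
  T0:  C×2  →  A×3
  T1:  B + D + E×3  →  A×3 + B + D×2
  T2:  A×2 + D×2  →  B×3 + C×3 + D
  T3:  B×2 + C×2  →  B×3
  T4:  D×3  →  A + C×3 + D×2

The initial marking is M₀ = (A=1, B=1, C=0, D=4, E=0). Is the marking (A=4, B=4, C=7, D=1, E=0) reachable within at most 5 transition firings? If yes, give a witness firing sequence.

YES — reachable via ⟨T4, T0, T4, T2⟩ (4 firings)

step 1: fire T4:  (A=1, B=1, C=0, D=4, E=0) → (A=2, B=1, C=3, D=3, E=0)
step 2: fire T0:  (A=2, B=1, C=3, D=3, E=0) → (A=5, B=1, C=1, D=3, E=0)
step 3: fire T4:  (A=5, B=1, C=1, D=3, E=0) → (A=6, B=1, C=4, D=2, E=0)
step 4: fire T2:  (A=6, B=1, C=4, D=2, E=0) → (A=4, B=4, C=7, D=1, E=0)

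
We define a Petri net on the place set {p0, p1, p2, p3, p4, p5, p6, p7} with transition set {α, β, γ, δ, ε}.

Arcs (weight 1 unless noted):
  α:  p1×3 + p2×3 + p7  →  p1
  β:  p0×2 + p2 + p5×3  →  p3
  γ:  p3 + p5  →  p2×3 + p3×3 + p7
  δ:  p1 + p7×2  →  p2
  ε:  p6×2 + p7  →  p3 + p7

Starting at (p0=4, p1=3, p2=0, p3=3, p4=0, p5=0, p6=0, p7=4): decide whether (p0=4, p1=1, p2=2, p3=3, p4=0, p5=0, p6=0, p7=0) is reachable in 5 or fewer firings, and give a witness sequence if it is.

YES — reachable via ⟨δ, δ⟩ (2 firings)

step 1: fire δ:  (p0=4, p1=3, p2=0, p3=3, p4=0, p5=0, p6=0, p7=4) → (p0=4, p1=2, p2=1, p3=3, p4=0, p5=0, p6=0, p7=2)
step 2: fire δ:  (p0=4, p1=2, p2=1, p3=3, p4=0, p5=0, p6=0, p7=2) → (p0=4, p1=1, p2=2, p3=3, p4=0, p5=0, p6=0, p7=0)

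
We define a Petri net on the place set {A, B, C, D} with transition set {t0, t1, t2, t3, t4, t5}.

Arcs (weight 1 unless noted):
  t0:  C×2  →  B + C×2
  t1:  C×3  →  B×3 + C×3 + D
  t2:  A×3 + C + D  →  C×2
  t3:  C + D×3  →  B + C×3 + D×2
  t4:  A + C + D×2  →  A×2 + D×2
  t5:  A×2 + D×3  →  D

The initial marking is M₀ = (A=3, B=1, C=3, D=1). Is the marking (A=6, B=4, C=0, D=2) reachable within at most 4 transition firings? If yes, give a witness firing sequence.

YES — reachable via ⟨t1, t4, t4, t4⟩ (4 firings)

step 1: fire t1:  (A=3, B=1, C=3, D=1) → (A=3, B=4, C=3, D=2)
step 2: fire t4:  (A=3, B=4, C=3, D=2) → (A=4, B=4, C=2, D=2)
step 3: fire t4:  (A=4, B=4, C=2, D=2) → (A=5, B=4, C=1, D=2)
step 4: fire t4:  (A=5, B=4, C=1, D=2) → (A=6, B=4, C=0, D=2)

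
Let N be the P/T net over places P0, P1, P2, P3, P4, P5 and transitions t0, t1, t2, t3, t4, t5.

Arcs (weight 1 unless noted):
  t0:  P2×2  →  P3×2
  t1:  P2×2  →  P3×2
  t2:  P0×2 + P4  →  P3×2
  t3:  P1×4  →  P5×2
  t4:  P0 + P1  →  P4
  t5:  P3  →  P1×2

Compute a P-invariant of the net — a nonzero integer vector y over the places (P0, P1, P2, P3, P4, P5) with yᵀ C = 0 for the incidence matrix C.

y = (P0:1, P1:1, P2:2, P3:2, P4:2, P5:2)

Incidence matrix C (rows=places, cols=transitions):
       t0   t1   t2   t3   t4   t5
   P0   0    0   -2    0   -1    0
   P1   0    0    0   -4   -1    2
   P2  -2   -2    0    0    0    0
   P3   2    2    2    0    0   -1
   P4   0    0   -1    0    1    0
   P5   0    0    0    2    0    0

Candidate y = [1, 1, 2, 2, 2, 2]; check y·C column-wise:
  col t0: 1·0 + 1·0 + 2·-2 + 2·2 + 2·0 + 2·0 = 0
  col t1: 1·0 + 1·0 + 2·-2 + 2·2 + 2·0 + 2·0 = 0
  col t2: 1·-2 + 1·0 + 2·0 + 2·2 + 2·-1 + 2·0 = 0
  col t3: 1·0 + 1·-4 + 2·0 + 2·0 + 2·0 + 2·2 = 0
  col t4: 1·-1 + 1·-1 + 2·0 + 2·0 + 2·1 + 2·0 = 0
  col t5: 1·0 + 1·2 + 2·0 + 2·-1 + 2·0 + 2·0 = 0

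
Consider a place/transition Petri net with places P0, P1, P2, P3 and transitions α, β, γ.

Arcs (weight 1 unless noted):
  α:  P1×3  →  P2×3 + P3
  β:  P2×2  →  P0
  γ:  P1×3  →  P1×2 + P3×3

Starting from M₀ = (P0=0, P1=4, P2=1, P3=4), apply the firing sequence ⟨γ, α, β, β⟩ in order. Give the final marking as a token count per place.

step 1: fire γ:  (P0=0, P1=4, P2=1, P3=4) → (P0=0, P1=3, P2=1, P3=7)
step 2: fire α:  (P0=0, P1=3, P2=1, P3=7) → (P0=0, P1=0, P2=4, P3=8)
step 3: fire β:  (P0=0, P1=0, P2=4, P3=8) → (P0=1, P1=0, P2=2, P3=8)
step 4: fire β:  (P0=1, P1=0, P2=2, P3=8) → (P0=2, P1=0, P2=0, P3=8)

(P0=2, P1=0, P2=0, P3=8)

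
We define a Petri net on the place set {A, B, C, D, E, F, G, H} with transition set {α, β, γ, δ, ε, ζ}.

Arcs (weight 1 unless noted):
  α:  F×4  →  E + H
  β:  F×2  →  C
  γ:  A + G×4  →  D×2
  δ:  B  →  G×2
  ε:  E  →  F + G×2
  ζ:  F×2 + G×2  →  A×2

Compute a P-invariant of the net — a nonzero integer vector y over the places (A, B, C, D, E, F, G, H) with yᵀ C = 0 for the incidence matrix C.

Incidence matrix C (rows=places, cols=transitions):
        α    β    γ    δ    ε    ζ
    A   0    0   -1    0    0    2
    B   0    0    0   -1    0    0
    C   0    1    0    0    0    0
    D   0    0    2    0    0    0
    E   1    0    0    0   -1    0
    F  -4   -2    0    0    1   -2
    G   0    0   -4    2    2   -2
    H   1    0    0    0    0    0

Candidate y = [10, 12, 8, 17, 16, 4, 6, 0]; check y·C column-wise:
  col α: 10·0 + 12·0 + 8·0 + 17·0 + 16·1 + 4·-4 + 6·0 + 0·1 = 0
  col β: 10·0 + 12·0 + 8·1 + 17·0 + 16·0 + 4·-2 + 6·0 = 0
  col γ: 10·-1 + 12·0 + 8·0 + 17·2 + 16·0 + 4·0 + 6·-4 = 0
  col δ: 10·0 + 12·-1 + 8·0 + 17·0 + 16·0 + 4·0 + 6·2 = 0
  col ε: 10·0 + 12·0 + 8·0 + 17·0 + 16·-1 + 4·1 + 6·2 = 0
  col ζ: 10·2 + 12·0 + 8·0 + 17·0 + 16·0 + 4·-2 + 6·-2 = 0

y = (A:10, B:12, C:8, D:17, E:16, F:4, G:6, H:0)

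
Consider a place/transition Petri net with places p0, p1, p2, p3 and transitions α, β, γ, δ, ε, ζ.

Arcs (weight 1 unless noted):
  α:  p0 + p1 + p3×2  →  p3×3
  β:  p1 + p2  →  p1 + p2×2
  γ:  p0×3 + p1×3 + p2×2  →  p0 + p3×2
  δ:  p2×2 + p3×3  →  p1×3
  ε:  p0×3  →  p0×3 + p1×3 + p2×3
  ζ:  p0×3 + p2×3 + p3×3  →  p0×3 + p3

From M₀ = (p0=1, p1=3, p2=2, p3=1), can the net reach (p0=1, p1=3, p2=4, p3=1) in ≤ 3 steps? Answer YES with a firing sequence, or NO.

step 1: fire β:  (p0=1, p1=3, p2=2, p3=1) → (p0=1, p1=3, p2=3, p3=1)
step 2: fire β:  (p0=1, p1=3, p2=3, p3=1) → (p0=1, p1=3, p2=4, p3=1)

YES — reachable via ⟨β, β⟩ (2 firings)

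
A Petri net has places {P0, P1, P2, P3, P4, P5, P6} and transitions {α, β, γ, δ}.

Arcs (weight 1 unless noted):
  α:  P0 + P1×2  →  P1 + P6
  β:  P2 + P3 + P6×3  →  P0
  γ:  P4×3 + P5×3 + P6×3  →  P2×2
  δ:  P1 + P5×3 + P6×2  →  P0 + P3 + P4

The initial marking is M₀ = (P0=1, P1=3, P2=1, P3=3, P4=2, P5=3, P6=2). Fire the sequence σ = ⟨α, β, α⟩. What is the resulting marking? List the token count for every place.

(P0=0, P1=1, P2=0, P3=2, P4=2, P5=3, P6=1)

step 1: fire α:  (P0=1, P1=3, P2=1, P3=3, P4=2, P5=3, P6=2) → (P0=0, P1=2, P2=1, P3=3, P4=2, P5=3, P6=3)
step 2: fire β:  (P0=0, P1=2, P2=1, P3=3, P4=2, P5=3, P6=3) → (P0=1, P1=2, P2=0, P3=2, P4=2, P5=3, P6=0)
step 3: fire α:  (P0=1, P1=2, P2=0, P3=2, P4=2, P5=3, P6=0) → (P0=0, P1=1, P2=0, P3=2, P4=2, P5=3, P6=1)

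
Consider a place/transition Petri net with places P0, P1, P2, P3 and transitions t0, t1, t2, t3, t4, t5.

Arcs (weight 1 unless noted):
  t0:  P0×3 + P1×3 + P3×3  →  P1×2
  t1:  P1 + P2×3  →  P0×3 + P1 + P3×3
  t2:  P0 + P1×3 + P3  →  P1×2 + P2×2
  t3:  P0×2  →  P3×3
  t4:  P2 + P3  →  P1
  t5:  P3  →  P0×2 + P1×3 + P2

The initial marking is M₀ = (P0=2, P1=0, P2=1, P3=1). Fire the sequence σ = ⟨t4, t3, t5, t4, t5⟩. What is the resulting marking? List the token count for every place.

(P0=4, P1=8, P2=1, P3=0)

step 1: fire t4:  (P0=2, P1=0, P2=1, P3=1) → (P0=2, P1=1, P2=0, P3=0)
step 2: fire t3:  (P0=2, P1=1, P2=0, P3=0) → (P0=0, P1=1, P2=0, P3=3)
step 3: fire t5:  (P0=0, P1=1, P2=0, P3=3) → (P0=2, P1=4, P2=1, P3=2)
step 4: fire t4:  (P0=2, P1=4, P2=1, P3=2) → (P0=2, P1=5, P2=0, P3=1)
step 5: fire t5:  (P0=2, P1=5, P2=0, P3=1) → (P0=4, P1=8, P2=1, P3=0)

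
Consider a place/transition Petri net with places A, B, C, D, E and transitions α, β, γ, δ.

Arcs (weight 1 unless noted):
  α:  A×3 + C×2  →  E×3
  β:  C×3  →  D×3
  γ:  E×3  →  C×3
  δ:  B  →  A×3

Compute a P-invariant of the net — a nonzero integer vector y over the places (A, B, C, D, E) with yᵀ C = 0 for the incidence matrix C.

Incidence matrix C (rows=places, cols=transitions):
        α    β    γ    δ
    A  -3    0    0    3
    B   0    0    0   -1
    C  -2   -3    3    0
    D   0    3    0    0
    E   3    0   -3    0

Candidate y = [1, 3, 3, 3, 3]; check y·C column-wise:
  col α: 1·-3 + 3·0 + 3·-2 + 3·0 + 3·3 = 0
  col β: 1·0 + 3·0 + 3·-3 + 3·3 + 3·0 = 0
  col γ: 1·0 + 3·0 + 3·3 + 3·0 + 3·-3 = 0
  col δ: 1·3 + 3·-1 + 3·0 + 3·0 + 3·0 = 0

y = (A:1, B:3, C:3, D:3, E:3)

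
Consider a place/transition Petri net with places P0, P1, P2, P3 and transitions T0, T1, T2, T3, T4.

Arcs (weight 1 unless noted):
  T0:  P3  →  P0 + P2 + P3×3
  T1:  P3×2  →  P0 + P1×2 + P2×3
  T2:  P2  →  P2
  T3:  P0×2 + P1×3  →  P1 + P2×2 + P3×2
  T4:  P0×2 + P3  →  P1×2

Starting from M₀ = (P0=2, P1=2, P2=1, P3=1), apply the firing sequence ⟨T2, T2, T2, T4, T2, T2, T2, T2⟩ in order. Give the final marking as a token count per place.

step 1: fire T2:  (P0=2, P1=2, P2=1, P3=1) → (P0=2, P1=2, P2=1, P3=1)
step 2: fire T2:  (P0=2, P1=2, P2=1, P3=1) → (P0=2, P1=2, P2=1, P3=1)
step 3: fire T2:  (P0=2, P1=2, P2=1, P3=1) → (P0=2, P1=2, P2=1, P3=1)
step 4: fire T4:  (P0=2, P1=2, P2=1, P3=1) → (P0=0, P1=4, P2=1, P3=0)
step 5: fire T2:  (P0=0, P1=4, P2=1, P3=0) → (P0=0, P1=4, P2=1, P3=0)
step 6: fire T2:  (P0=0, P1=4, P2=1, P3=0) → (P0=0, P1=4, P2=1, P3=0)
step 7: fire T2:  (P0=0, P1=4, P2=1, P3=0) → (P0=0, P1=4, P2=1, P3=0)
step 8: fire T2:  (P0=0, P1=4, P2=1, P3=0) → (P0=0, P1=4, P2=1, P3=0)

(P0=0, P1=4, P2=1, P3=0)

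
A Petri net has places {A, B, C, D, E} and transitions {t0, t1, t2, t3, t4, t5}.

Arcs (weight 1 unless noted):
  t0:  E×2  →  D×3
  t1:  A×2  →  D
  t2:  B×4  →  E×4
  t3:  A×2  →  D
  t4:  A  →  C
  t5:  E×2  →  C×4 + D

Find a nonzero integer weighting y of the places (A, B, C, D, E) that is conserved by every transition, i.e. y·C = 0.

y = (A:1, B:3, C:1, D:2, E:3)

Incidence matrix C (rows=places, cols=transitions):
       t0   t1   t2   t3   t4   t5
    A   0   -2    0   -2   -1    0
    B   0    0   -4    0    0    0
    C   0    0    0    0    1    4
    D   3    1    0    1    0    1
    E  -2    0    4    0    0   -2

Candidate y = [1, 3, 1, 2, 3]; check y·C column-wise:
  col t0: 1·0 + 3·0 + 1·0 + 2·3 + 3·-2 = 0
  col t1: 1·-2 + 3·0 + 1·0 + 2·1 + 3·0 = 0
  col t2: 1·0 + 3·-4 + 1·0 + 2·0 + 3·4 = 0
  col t3: 1·-2 + 3·0 + 1·0 + 2·1 + 3·0 = 0
  col t4: 1·-1 + 3·0 + 1·1 + 2·0 + 3·0 = 0
  col t5: 1·0 + 3·0 + 1·4 + 2·1 + 3·-2 = 0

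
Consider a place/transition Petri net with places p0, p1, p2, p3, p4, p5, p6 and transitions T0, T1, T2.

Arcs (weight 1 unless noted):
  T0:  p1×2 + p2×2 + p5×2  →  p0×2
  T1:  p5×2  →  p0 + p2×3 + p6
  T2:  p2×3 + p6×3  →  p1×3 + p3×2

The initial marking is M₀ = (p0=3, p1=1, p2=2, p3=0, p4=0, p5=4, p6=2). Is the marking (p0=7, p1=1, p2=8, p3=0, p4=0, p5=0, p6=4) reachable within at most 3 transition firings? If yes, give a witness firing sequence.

depth 0: 1 marking
depth 1: 2 markings reached so far
depth 2: 4 markings reached so far
depth 3: 6 markings reached so far
target is not among the 6 markings reachable within 3 steps

NO — not reachable within 3 firings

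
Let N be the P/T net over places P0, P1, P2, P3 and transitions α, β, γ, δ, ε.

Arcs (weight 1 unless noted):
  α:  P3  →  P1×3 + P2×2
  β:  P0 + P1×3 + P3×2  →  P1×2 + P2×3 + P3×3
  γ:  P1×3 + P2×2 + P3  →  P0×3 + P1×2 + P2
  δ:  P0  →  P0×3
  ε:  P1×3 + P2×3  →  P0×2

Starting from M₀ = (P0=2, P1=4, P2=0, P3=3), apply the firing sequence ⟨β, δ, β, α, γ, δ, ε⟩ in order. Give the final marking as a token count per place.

step 1: fire β:  (P0=2, P1=4, P2=0, P3=3) → (P0=1, P1=3, P2=3, P3=4)
step 2: fire δ:  (P0=1, P1=3, P2=3, P3=4) → (P0=3, P1=3, P2=3, P3=4)
step 3: fire β:  (P0=3, P1=3, P2=3, P3=4) → (P0=2, P1=2, P2=6, P3=5)
step 4: fire α:  (P0=2, P1=2, P2=6, P3=5) → (P0=2, P1=5, P2=8, P3=4)
step 5: fire γ:  (P0=2, P1=5, P2=8, P3=4) → (P0=5, P1=4, P2=7, P3=3)
step 6: fire δ:  (P0=5, P1=4, P2=7, P3=3) → (P0=7, P1=4, P2=7, P3=3)
step 7: fire ε:  (P0=7, P1=4, P2=7, P3=3) → (P0=9, P1=1, P2=4, P3=3)

(P0=9, P1=1, P2=4, P3=3)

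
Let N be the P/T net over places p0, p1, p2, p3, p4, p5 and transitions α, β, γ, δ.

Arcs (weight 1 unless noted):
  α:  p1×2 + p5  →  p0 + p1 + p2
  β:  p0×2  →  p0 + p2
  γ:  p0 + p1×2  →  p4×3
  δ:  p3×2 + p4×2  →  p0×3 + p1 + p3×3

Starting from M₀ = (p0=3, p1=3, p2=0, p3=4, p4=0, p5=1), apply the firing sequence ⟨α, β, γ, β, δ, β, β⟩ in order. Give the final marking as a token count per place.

(p0=2, p1=1, p2=5, p3=5, p4=1, p5=0)

step 1: fire α:  (p0=3, p1=3, p2=0, p3=4, p4=0, p5=1) → (p0=4, p1=2, p2=1, p3=4, p4=0, p5=0)
step 2: fire β:  (p0=4, p1=2, p2=1, p3=4, p4=0, p5=0) → (p0=3, p1=2, p2=2, p3=4, p4=0, p5=0)
step 3: fire γ:  (p0=3, p1=2, p2=2, p3=4, p4=0, p5=0) → (p0=2, p1=0, p2=2, p3=4, p4=3, p5=0)
step 4: fire β:  (p0=2, p1=0, p2=2, p3=4, p4=3, p5=0) → (p0=1, p1=0, p2=3, p3=4, p4=3, p5=0)
step 5: fire δ:  (p0=1, p1=0, p2=3, p3=4, p4=3, p5=0) → (p0=4, p1=1, p2=3, p3=5, p4=1, p5=0)
step 6: fire β:  (p0=4, p1=1, p2=3, p3=5, p4=1, p5=0) → (p0=3, p1=1, p2=4, p3=5, p4=1, p5=0)
step 7: fire β:  (p0=3, p1=1, p2=4, p3=5, p4=1, p5=0) → (p0=2, p1=1, p2=5, p3=5, p4=1, p5=0)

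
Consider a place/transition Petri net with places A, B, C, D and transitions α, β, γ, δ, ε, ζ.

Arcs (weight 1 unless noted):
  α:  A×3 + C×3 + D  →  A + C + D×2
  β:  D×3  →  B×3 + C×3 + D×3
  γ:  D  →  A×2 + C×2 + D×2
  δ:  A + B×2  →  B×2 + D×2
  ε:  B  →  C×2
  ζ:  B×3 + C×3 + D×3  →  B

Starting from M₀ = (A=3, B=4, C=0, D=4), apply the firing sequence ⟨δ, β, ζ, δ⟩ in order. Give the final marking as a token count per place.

(A=1, B=5, C=0, D=5)

step 1: fire δ:  (A=3, B=4, C=0, D=4) → (A=2, B=4, C=0, D=6)
step 2: fire β:  (A=2, B=4, C=0, D=6) → (A=2, B=7, C=3, D=6)
step 3: fire ζ:  (A=2, B=7, C=3, D=6) → (A=2, B=5, C=0, D=3)
step 4: fire δ:  (A=2, B=5, C=0, D=3) → (A=1, B=5, C=0, D=5)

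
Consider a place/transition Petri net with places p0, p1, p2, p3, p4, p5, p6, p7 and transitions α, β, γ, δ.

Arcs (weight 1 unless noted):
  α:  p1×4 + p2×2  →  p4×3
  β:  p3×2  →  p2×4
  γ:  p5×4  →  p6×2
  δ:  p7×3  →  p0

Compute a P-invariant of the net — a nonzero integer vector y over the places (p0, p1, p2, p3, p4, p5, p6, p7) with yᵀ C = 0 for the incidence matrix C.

y = (p0:0, p1:1, p2:-2, p3:-4, p4:0, p5:0, p6:0, p7:0)

Incidence matrix C (rows=places, cols=transitions):
        α    β    γ    δ
   p0   0    0    0    1
   p1  -4    0    0    0
   p2  -2    4    0    0
   p3   0   -2    0    0
   p4   3    0    0    0
   p5   0    0   -4    0
   p6   0    0    2    0
   p7   0    0    0   -3

Candidate y = [0, 1, -2, -4, 0, 0, 0, 0]; check y·C column-wise:
  col α: 1·-4 + -2·-2 + -4·0 + 0·3 = 0
  col β: 1·0 + -2·4 + -4·-2 = 0
  col γ: 1·0 + -2·0 + -4·0 + 0·-4 + 0·2 = 0
  col δ: 0·1 + 1·0 + -2·0 + -4·0 + 0·-3 = 0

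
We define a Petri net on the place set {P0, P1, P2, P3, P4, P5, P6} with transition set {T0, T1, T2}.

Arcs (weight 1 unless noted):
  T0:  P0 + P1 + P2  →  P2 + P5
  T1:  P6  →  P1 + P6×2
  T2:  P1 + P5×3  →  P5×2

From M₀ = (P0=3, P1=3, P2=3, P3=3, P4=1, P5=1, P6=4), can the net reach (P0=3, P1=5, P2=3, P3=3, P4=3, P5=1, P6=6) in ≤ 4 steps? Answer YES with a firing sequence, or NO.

depth 0: 1 marking
depth 1: 3 markings reached so far
depth 2: 6 markings reached so far
depth 3: 11 markings reached so far
depth 4: 16 markings reached so far
target is not among the 16 markings reachable within 4 steps

NO — not reachable within 4 firings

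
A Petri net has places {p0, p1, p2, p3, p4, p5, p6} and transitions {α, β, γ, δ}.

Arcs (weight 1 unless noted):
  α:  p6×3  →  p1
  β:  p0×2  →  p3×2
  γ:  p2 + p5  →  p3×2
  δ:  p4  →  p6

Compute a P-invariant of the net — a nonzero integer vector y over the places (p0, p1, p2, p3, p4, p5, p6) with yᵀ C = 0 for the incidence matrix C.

Incidence matrix C (rows=places, cols=transitions):
        α    β    γ    δ
   p0   0   -2    0    0
   p1   1    0    0    0
   p2   0    0   -1    0
   p3   0    2    2    0
   p4   0    0    0   -1
   p5   0    0   -1    0
   p6  -3    0    0    1

Candidate y = [1, 0, 2, 1, 0, 0, 0]; check y·C column-wise:
  col α: 1·0 + 0·1 + 2·0 + 1·0 + 0·-3 = 0
  col β: 1·-2 + 2·0 + 1·2 = 0
  col γ: 1·0 + 2·-1 + 1·2 + 0·-1 = 0
  col δ: 1·0 + 2·0 + 1·0 + 0·-1 + 0·1 = 0

y = (p0:1, p1:0, p2:2, p3:1, p4:0, p5:0, p6:0)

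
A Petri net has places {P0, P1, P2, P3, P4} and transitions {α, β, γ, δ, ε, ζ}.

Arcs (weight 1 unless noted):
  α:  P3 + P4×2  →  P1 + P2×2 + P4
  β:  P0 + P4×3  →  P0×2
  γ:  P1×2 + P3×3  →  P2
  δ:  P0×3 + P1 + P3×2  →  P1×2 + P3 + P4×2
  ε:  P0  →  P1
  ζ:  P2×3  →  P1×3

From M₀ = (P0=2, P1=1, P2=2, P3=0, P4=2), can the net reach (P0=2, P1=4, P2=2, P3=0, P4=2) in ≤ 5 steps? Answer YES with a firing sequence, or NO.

depth 0: 1 marking
depth 1: 2 markings reached so far
depth 2: 3 markings reached so far
depth 3: 3 markings reached so far
(frontier empty at depth 3; search complete)
target is not among the 3 markings reachable within 5 steps

NO — not reachable within 5 firings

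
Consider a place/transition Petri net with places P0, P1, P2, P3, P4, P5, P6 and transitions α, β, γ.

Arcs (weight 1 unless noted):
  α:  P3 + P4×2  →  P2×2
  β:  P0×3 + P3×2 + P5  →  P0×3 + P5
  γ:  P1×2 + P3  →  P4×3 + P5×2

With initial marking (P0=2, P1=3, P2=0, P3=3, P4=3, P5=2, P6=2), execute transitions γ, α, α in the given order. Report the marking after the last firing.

(P0=2, P1=1, P2=4, P3=0, P4=2, P5=4, P6=2)

step 1: fire γ:  (P0=2, P1=3, P2=0, P3=3, P4=3, P5=2, P6=2) → (P0=2, P1=1, P2=0, P3=2, P4=6, P5=4, P6=2)
step 2: fire α:  (P0=2, P1=1, P2=0, P3=2, P4=6, P5=4, P6=2) → (P0=2, P1=1, P2=2, P3=1, P4=4, P5=4, P6=2)
step 3: fire α:  (P0=2, P1=1, P2=2, P3=1, P4=4, P5=4, P6=2) → (P0=2, P1=1, P2=4, P3=0, P4=2, P5=4, P6=2)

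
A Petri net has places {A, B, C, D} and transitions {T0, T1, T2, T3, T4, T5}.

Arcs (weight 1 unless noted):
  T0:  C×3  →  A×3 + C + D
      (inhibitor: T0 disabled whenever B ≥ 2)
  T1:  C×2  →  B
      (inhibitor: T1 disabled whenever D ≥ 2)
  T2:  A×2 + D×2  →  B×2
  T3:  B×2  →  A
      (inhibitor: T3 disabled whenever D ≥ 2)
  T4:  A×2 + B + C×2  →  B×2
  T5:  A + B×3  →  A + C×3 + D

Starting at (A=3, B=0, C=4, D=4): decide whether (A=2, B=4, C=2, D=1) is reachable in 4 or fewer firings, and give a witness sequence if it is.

YES — reachable via ⟨T0, T2, T2⟩ (3 firings)

step 1: fire T0:  (A=3, B=0, C=4, D=4) → (A=6, B=0, C=2, D=5)
step 2: fire T2:  (A=6, B=0, C=2, D=5) → (A=4, B=2, C=2, D=3)
step 3: fire T2:  (A=4, B=2, C=2, D=3) → (A=2, B=4, C=2, D=1)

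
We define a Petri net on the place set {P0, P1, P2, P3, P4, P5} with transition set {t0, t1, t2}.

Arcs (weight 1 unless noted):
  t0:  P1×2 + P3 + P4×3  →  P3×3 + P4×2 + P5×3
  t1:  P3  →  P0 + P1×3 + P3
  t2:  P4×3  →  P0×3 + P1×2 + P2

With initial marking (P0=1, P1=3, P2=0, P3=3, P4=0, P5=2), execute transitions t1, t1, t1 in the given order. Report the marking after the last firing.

(P0=4, P1=12, P2=0, P3=3, P4=0, P5=2)

step 1: fire t1:  (P0=1, P1=3, P2=0, P3=3, P4=0, P5=2) → (P0=2, P1=6, P2=0, P3=3, P4=0, P5=2)
step 2: fire t1:  (P0=2, P1=6, P2=0, P3=3, P4=0, P5=2) → (P0=3, P1=9, P2=0, P3=3, P4=0, P5=2)
step 3: fire t1:  (P0=3, P1=9, P2=0, P3=3, P4=0, P5=2) → (P0=4, P1=12, P2=0, P3=3, P4=0, P5=2)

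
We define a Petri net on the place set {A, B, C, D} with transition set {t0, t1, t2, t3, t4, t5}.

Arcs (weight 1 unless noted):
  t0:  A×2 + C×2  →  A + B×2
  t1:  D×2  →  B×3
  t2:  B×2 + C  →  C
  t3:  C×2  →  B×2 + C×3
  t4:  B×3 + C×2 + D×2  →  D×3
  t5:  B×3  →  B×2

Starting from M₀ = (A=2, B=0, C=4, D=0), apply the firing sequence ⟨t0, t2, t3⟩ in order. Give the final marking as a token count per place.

(A=1, B=2, C=3, D=0)

step 1: fire t0:  (A=2, B=0, C=4, D=0) → (A=1, B=2, C=2, D=0)
step 2: fire t2:  (A=1, B=2, C=2, D=0) → (A=1, B=0, C=2, D=0)
step 3: fire t3:  (A=1, B=0, C=2, D=0) → (A=1, B=2, C=3, D=0)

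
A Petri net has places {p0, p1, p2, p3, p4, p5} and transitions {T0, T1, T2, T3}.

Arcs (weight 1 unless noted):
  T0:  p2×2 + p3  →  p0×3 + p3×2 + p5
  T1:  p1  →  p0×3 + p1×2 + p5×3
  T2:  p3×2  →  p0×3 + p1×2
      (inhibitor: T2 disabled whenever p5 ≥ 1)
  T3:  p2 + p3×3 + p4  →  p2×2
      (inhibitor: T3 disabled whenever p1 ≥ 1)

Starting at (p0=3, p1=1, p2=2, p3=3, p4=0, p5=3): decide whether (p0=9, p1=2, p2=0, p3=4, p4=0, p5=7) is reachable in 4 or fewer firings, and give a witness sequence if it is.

step 1: fire T0:  (p0=3, p1=1, p2=2, p3=3, p4=0, p5=3) → (p0=6, p1=1, p2=0, p3=4, p4=0, p5=4)
step 2: fire T1:  (p0=6, p1=1, p2=0, p3=4, p4=0, p5=4) → (p0=9, p1=2, p2=0, p3=4, p4=0, p5=7)

YES — reachable via ⟨T0, T1⟩ (2 firings)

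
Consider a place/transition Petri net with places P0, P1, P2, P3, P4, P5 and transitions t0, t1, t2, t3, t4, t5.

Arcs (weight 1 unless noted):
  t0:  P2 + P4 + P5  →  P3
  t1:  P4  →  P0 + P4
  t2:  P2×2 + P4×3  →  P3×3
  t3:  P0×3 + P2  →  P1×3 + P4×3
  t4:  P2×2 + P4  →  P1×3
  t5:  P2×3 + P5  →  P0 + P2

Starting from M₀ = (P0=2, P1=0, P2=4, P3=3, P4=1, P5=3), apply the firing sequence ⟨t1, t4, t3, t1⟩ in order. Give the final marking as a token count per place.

(P0=1, P1=6, P2=1, P3=3, P4=3, P5=3)

step 1: fire t1:  (P0=2, P1=0, P2=4, P3=3, P4=1, P5=3) → (P0=3, P1=0, P2=4, P3=3, P4=1, P5=3)
step 2: fire t4:  (P0=3, P1=0, P2=4, P3=3, P4=1, P5=3) → (P0=3, P1=3, P2=2, P3=3, P4=0, P5=3)
step 3: fire t3:  (P0=3, P1=3, P2=2, P3=3, P4=0, P5=3) → (P0=0, P1=6, P2=1, P3=3, P4=3, P5=3)
step 4: fire t1:  (P0=0, P1=6, P2=1, P3=3, P4=3, P5=3) → (P0=1, P1=6, P2=1, P3=3, P4=3, P5=3)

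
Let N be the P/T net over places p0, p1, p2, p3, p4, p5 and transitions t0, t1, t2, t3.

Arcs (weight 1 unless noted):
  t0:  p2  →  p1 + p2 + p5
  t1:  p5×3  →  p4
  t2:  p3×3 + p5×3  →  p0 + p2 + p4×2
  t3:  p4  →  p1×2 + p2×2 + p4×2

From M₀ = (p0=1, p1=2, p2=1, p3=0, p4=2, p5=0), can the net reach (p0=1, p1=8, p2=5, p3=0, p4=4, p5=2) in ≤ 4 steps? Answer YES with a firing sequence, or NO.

step 1: fire t0:  (p0=1, p1=2, p2=1, p3=0, p4=2, p5=0) → (p0=1, p1=3, p2=1, p3=0, p4=2, p5=1)
step 2: fire t0:  (p0=1, p1=3, p2=1, p3=0, p4=2, p5=1) → (p0=1, p1=4, p2=1, p3=0, p4=2, p5=2)
step 3: fire t3:  (p0=1, p1=4, p2=1, p3=0, p4=2, p5=2) → (p0=1, p1=6, p2=3, p3=0, p4=3, p5=2)
step 4: fire t3:  (p0=1, p1=6, p2=3, p3=0, p4=3, p5=2) → (p0=1, p1=8, p2=5, p3=0, p4=4, p5=2)

YES — reachable via ⟨t0, t0, t3, t3⟩ (4 firings)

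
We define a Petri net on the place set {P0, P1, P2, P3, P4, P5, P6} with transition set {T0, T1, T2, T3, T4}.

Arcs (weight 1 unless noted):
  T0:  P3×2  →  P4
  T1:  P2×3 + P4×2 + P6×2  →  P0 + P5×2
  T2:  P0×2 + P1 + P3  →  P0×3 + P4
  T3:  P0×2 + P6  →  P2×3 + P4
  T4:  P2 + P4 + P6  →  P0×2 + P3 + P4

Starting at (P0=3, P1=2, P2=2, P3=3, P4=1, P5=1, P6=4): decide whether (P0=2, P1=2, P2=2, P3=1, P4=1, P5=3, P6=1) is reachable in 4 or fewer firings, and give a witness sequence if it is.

YES — reachable via ⟨T0, T3, T1⟩ (3 firings)

step 1: fire T0:  (P0=3, P1=2, P2=2, P3=3, P4=1, P5=1, P6=4) → (P0=3, P1=2, P2=2, P3=1, P4=2, P5=1, P6=4)
step 2: fire T3:  (P0=3, P1=2, P2=2, P3=1, P4=2, P5=1, P6=4) → (P0=1, P1=2, P2=5, P3=1, P4=3, P5=1, P6=3)
step 3: fire T1:  (P0=1, P1=2, P2=5, P3=1, P4=3, P5=1, P6=3) → (P0=2, P1=2, P2=2, P3=1, P4=1, P5=3, P6=1)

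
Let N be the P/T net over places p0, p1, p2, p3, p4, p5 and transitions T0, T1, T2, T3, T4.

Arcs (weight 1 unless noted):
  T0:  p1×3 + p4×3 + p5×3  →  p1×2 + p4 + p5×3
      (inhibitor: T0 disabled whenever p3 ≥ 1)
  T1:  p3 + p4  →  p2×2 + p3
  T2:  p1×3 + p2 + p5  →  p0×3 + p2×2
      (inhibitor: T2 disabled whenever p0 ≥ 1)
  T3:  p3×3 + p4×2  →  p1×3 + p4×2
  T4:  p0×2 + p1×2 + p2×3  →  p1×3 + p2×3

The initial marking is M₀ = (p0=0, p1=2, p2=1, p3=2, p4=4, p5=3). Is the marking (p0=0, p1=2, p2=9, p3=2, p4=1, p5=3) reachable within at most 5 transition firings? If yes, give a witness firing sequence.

depth 0: 1 marking
depth 1: 2 markings reached so far
depth 2: 3 markings reached so far
depth 3: 4 markings reached so far
depth 4: 5 markings reached so far
depth 5: 5 markings reached so far
(frontier empty at depth 5; search complete)
target is not among the 5 markings reachable within 5 steps

NO — not reachable within 5 firings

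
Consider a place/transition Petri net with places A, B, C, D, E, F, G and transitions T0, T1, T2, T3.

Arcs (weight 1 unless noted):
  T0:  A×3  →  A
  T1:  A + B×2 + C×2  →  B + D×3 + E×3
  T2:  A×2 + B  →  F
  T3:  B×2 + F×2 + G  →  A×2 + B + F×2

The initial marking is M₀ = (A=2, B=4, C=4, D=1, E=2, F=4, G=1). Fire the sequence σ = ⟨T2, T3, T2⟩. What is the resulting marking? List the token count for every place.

(A=0, B=1, C=4, D=1, E=2, F=6, G=0)

step 1: fire T2:  (A=2, B=4, C=4, D=1, E=2, F=4, G=1) → (A=0, B=3, C=4, D=1, E=2, F=5, G=1)
step 2: fire T3:  (A=0, B=3, C=4, D=1, E=2, F=5, G=1) → (A=2, B=2, C=4, D=1, E=2, F=5, G=0)
step 3: fire T2:  (A=2, B=2, C=4, D=1, E=2, F=5, G=0) → (A=0, B=1, C=4, D=1, E=2, F=6, G=0)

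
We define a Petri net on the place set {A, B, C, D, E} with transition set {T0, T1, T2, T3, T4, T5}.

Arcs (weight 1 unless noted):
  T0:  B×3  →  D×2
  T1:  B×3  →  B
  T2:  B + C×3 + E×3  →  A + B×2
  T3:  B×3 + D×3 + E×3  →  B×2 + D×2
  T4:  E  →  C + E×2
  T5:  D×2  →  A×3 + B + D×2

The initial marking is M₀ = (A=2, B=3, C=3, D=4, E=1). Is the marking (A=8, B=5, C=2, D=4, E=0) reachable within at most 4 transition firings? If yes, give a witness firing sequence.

depth 0: 1 marking
depth 1: 5 markings reached so far
depth 2: 12 markings reached so far
depth 3: 24 markings reached so far
depth 4: 45 markings reached so far
target is not among the 45 markings reachable within 4 steps

NO — not reachable within 4 firings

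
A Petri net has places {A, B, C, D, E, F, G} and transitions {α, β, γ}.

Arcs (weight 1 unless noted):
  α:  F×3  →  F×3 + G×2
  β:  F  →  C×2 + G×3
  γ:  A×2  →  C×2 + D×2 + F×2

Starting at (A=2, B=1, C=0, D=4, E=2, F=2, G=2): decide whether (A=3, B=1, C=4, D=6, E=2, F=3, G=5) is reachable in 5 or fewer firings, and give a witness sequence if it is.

NO — not reachable within 5 firings

depth 0: 1 marking
depth 1: 3 markings reached so far
depth 2: 6 markings reached so far
depth 3: 9 markings reached so far
depth 4: 13 markings reached so far
depth 5: 18 markings reached so far
target is not among the 18 markings reachable within 5 steps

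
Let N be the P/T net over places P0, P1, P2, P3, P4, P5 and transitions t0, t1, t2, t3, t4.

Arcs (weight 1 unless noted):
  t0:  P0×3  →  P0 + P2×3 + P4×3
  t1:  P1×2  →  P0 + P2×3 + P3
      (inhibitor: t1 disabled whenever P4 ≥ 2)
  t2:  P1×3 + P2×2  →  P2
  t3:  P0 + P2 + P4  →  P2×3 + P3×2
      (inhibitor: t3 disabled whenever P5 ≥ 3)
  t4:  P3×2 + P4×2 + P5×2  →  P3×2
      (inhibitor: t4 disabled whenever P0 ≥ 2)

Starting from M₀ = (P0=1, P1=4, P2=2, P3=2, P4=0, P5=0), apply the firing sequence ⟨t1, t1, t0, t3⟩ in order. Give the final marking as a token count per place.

(P0=0, P1=0, P2=13, P3=6, P4=2, P5=0)

step 1: fire t1:  (P0=1, P1=4, P2=2, P3=2, P4=0, P5=0) → (P0=2, P1=2, P2=5, P3=3, P4=0, P5=0)
step 2: fire t1:  (P0=2, P1=2, P2=5, P3=3, P4=0, P5=0) → (P0=3, P1=0, P2=8, P3=4, P4=0, P5=0)
step 3: fire t0:  (P0=3, P1=0, P2=8, P3=4, P4=0, P5=0) → (P0=1, P1=0, P2=11, P3=4, P4=3, P5=0)
step 4: fire t3:  (P0=1, P1=0, P2=11, P3=4, P4=3, P5=0) → (P0=0, P1=0, P2=13, P3=6, P4=2, P5=0)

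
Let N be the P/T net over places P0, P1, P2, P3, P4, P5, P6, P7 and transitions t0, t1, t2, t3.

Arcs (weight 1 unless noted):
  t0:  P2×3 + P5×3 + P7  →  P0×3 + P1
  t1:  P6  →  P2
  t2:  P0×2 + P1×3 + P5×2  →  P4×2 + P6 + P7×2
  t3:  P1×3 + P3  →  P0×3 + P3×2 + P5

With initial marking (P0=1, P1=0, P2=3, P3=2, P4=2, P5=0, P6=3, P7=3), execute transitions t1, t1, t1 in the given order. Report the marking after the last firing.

step 1: fire t1:  (P0=1, P1=0, P2=3, P3=2, P4=2, P5=0, P6=3, P7=3) → (P0=1, P1=0, P2=4, P3=2, P4=2, P5=0, P6=2, P7=3)
step 2: fire t1:  (P0=1, P1=0, P2=4, P3=2, P4=2, P5=0, P6=2, P7=3) → (P0=1, P1=0, P2=5, P3=2, P4=2, P5=0, P6=1, P7=3)
step 3: fire t1:  (P0=1, P1=0, P2=5, P3=2, P4=2, P5=0, P6=1, P7=3) → (P0=1, P1=0, P2=6, P3=2, P4=2, P5=0, P6=0, P7=3)

(P0=1, P1=0, P2=6, P3=2, P4=2, P5=0, P6=0, P7=3)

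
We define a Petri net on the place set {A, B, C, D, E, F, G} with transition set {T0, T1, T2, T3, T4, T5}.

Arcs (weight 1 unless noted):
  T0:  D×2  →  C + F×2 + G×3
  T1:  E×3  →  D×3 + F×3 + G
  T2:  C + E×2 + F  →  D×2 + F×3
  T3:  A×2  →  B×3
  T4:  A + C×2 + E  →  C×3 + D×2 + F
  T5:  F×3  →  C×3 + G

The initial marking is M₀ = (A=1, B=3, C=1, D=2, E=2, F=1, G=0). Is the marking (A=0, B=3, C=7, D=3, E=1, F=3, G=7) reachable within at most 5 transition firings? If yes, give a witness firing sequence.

depth 0: 1 marking
depth 1: 3 markings reached so far
depth 2: 7 markings reached so far
depth 3: 11 markings reached so far
depth 4: 13 markings reached so far
depth 5: 15 markings reached so far
target is not among the 15 markings reachable within 5 steps

NO — not reachable within 5 firings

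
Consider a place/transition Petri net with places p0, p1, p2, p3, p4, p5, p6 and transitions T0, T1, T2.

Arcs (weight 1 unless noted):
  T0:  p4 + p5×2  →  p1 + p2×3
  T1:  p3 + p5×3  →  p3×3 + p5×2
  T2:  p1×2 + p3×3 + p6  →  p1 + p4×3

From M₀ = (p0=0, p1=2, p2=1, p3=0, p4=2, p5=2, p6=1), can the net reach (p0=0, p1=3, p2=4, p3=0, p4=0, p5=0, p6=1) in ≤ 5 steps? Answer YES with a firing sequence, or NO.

depth 0: 1 marking
depth 1: 2 markings reached so far
depth 2: 2 markings reached so far
(frontier empty at depth 2; search complete)
target is not among the 2 markings reachable within 5 steps

NO — not reachable within 5 firings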